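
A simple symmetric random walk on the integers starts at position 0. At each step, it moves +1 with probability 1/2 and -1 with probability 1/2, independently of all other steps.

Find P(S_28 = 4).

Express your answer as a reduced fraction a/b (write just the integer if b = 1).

To reach position 4 after 28 steps: need 16 steps of +1 and 12 of -1.
Favorable paths: C(28,16) = 30421755
Total paths: 2^28 = 268435456
P = 30421755/268435456 = 30421755/268435456

Answer: 30421755/268435456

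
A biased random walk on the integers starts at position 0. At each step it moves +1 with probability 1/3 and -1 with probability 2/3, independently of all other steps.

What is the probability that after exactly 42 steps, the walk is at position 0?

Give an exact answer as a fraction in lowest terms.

Answer: 376269525965864960/36472996377170786403

Derivation:
To be at 0 after 42 steps: need exactly 21 steps of +1 and 21 of -1.
Number of such sequences: C(42,21) = 538257874440
Each has probability (1/3)^21 · (2/3)^21 = 2097152/109418989131512359209
P = 538257874440 · 2097152/109418989131512359209 = 376269525965864960/36472996377170786403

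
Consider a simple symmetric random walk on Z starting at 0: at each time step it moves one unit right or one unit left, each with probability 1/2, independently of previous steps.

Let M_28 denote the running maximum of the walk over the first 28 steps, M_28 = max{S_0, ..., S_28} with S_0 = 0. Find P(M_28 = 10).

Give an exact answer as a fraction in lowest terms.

Answer: 1726725/67108864

Derivation:
Let M_28 = max(S_0,...,S_28). Use the reflection principle: for j ≥ 1, #{paths with M_28 ≥ j} = #{S_28 ≥ j} + #{S_28 ≥ j+1}.
By reflection, #{M_28 ≥ 10} = #{S_28 ≥ 10} + #{S_28 ≥ 11} = 11698223 + 4791323 = 16489546.
#{M_28 ≥ 11} = #{S_28 ≥ 11} + #{S_28 ≥ 12} = 4791323 + 4791323 = 9582646.
#{M_28 = 10} = 16489546 - 9582646 = 6906900.
P(M_28 = 10) = 6906900/268435456 = 1726725/67108864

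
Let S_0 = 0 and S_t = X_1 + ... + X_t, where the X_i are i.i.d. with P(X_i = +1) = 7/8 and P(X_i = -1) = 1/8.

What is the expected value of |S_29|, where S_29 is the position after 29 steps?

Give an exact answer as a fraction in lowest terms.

Answer: 52588275542425628310664647/2417851639229258349412352

Derivation:
S_29 takes values m ≡ 1 (mod 2) with |m| ≤ 29; P(S_29=m) = C(29,(29+m)/2) · (7/8)^((29+m)/2) · (1/8)^((29-m)/2).
Distribution: P(S=-29)=1/154742504910672534362390528, P(S=-27)=203/154742504910672534362390528, P(S=-25)=9947/77371252455336267181195264, P(S=-23)=626661/77371252455336267181195264, P(S=-21)=57026151/154742504910672534362390528, P(S=-19)=1995915285/154742504910672534362390528, P(S=-17)=13971406995/38685626227668133590597632, P(S=-15)=321342360885/38685626227668133590597632, P(S=-13)=24743361788145/154742504910672534362390528, P(S=-11)=404141575873035/154742504910672534362390528, P(S=-9)=2828991031111245/77371252455336267181195264, P(S=-7)=34205073376163235/77371252455336267181195264, P(S=-5)=718306540899427935/154742504910672534362390528, P(S=-3)=6575267566694763405/154742504910672534362390528, P(S=-1)=6575267566694763405/19342813113834066795298816, P(S=1)=46026872966863343835/19342813113834066795298816, P(S=3)=2255316775376303847915/154742504910672534362390528, P(S=5)=12072578032896685303545/154742504910672534362390528, P(S=7)=28169348743425599041605/77371252455336267181195264, P(S=9)=114159992275987954010715/77371252455336267181195264, P(S=11)=799119945931915678075005/154742504910672534362390528, P(S=13)=2397359837795747034225015/154742504910672534362390528, P(S=15)=1525592624051839021779555/38685626227668133590597632, P(S=17)=3250175590371309220312965/38685626227668133590597632, P(S=19)=22751229132599164542190755/154742504910672534362390528, P(S=21)=31851720785638830359067057/154742504910672534362390528, P(S=23)=17150926576882447116420723/77371252455336267181195264, P(S=25)=13339609559797458868327229/77371252455336267181195264, P(S=27)=13339609559797458868327229/154742504910672534362390528, P(S=29)=3219905755813179726837607/154742504910672534362390528
E[|S_29|] = Σ_m |m|·P(S_29=m) = 52588275542425628310664647/2417851639229258349412352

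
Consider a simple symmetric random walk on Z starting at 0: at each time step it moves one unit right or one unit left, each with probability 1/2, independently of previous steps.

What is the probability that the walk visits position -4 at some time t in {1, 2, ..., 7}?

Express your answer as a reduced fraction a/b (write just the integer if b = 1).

Count via complement. Let g(t,s) = #length-t paths at position s with S_1..S_t all ≠ -4.
g(t,s) = g(t-1,s-1) + g(t-1,s+1) for s ≠ -4; g(t,-4) = 0.
t=0: g(0,0)=1
t=1: g(1,-1)=1 g(1,1)=1
t=2: g(2,-2)=1 g(2,0)=2 g(2,2)=1
t=3: g(3,-3)=1 g(3,-1)=3 g(3,1)=3 g(3,3)=1
t=4: g(4,-2)=4 g(4,0)=6 g(4,2)=4 g(4,4)=1
t=5: g(5,-3)=4 g(5,-1)=10 g(5,1)=10 g(5,3)=5 g(5,5)=1
t=6: g(6,-2)=14 g(6,0)=20 g(6,2)=15 g(6,4)=6 g(6,6)=1
t=7: g(7,-3)=14 g(7,-1)=34 g(7,1)=35 g(7,3)=21 g(7,5)=7 g(7,7)=1
Paths never hitting -4: Σ_s g(7,s) = 112
Paths hitting -4: 2^7 - 112 = 16
P = 16/128 = 1/8

Answer: 1/8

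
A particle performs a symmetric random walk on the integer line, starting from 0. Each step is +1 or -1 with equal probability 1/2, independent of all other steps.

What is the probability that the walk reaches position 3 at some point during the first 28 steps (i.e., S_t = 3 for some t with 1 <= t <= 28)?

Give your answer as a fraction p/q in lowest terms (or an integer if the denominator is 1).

Answer: 19179317/33554432

Derivation:
Count via complement. Let g(t,s) = #length-t paths at position s with S_1..S_t all ≠ 3.
g(t,s) = g(t-1,s-1) + g(t-1,s+1) for s ≠ 3; g(t,3) = 0.
t=0: g(0,0)=1
t=1: g(1,-1)=1 g(1,1)=1
t=2: g(2,-2)=1 g(2,0)=2 g(2,2)=1
t=3: g(3,-3)=1 g(3,-1)=3 g(3,1)=3
t=4: g(4,-4)=1 g(4,-2)=4 g(4,0)=6 g(4,2)=3
t=5: g(5,-5)=1 g(5,-3)=5 g(5,-1)=10 g(5,1)=9
t=6: g(6,-6)=1 g(6,-4)=6 g(6,-2)=15 g(6,0)=19 g(6,2)=9
t=7: g(7,-7)=1 g(7,-5)=7 g(7,-3)=21 g(7,-1)=34 g(7,1)=28
t=8: g(8,-8)=1 g(8,-6)=8 g(8,-4)=28 g(8,-2)=55 g(8,0)=62 g(8,2)=28
t=9: g(9,-9)=1 g(9,-7)=9 g(9,-5)=36 g(9,-3)=83 g(9,-1)=117 g(9,1)=90
t=10: g(10,-10)=1 g(10,-8)=10 g(10,-6)=45 g(10,-4)=119 g(10,-2)=200 g(10,0)=207 g(10,2)=90
t=11: g(11,-11)=1 g(11,-9)=11 g(11,-7)=55 g(11,-5)=164 g(11,-3)=319 g(11,-1)=407 g(11,1)=297
t=12: g(12,-12)=1 g(12,-10)=12 g(12,-8)=66 g(12,-6)=219 g(12,-4)=483 g(12,-2)=726 g(12,0)=704 g(12,2)=297
t=13: g(13,-13)=1 g(13,-11)=13 g(13,-9)=78 g(13,-7)=285 g(13,-5)=702 g(13,-3)=1209 g(13,-1)=1430 g(13,1)=1001
t=14: g(14,-14)=1 g(14,-12)=14 g(14,-10)=91 g(14,-8)=363 g(14,-6)=987 g(14,-4)=1911 g(14,-2)=2639 g(14,0)=2431 g(14,2)=1001
t=15: g(15,-15)=1 g(15,-13)=15 g(15,-11)=105 g(15,-9)=454 g(15,-7)=1350 g(15,-5)=2898 g(15,-3)=4550 g(15,-1)=5070 g(15,1)=3432
t=16: g(16,-16)=1 g(16,-14)=16 g(16,-12)=120 g(16,-10)=559 g(16,-8)=1804 g(16,-6)=4248 g(16,-4)=7448 g(16,-2)=9620 g(16,0)=8502 g(16,2)=3432
t=17: g(17,-17)=1 g(17,-15)=17 g(17,-13)=136 g(17,-11)=679 g(17,-9)=2363 g(17,-7)=6052 g(17,-5)=11696 g(17,-3)=17068 g(17,-1)=18122 g(17,1)=11934
t=18: g(18,-18)=1 g(18,-16)=18 g(18,-14)=153 g(18,-12)=815 g(18,-10)=3042 g(18,-8)=8415 g(18,-6)=17748 g(18,-4)=28764 g(18,-2)=35190 g(18,0)=30056 g(18,2)=11934
t=19: g(19,-19)=1 g(19,-17)=19 g(19,-15)=171 g(19,-13)=968 g(19,-11)=3857 g(19,-9)=11457 g(19,-7)=26163 g(19,-5)=46512 g(19,-3)=63954 g(19,-1)=65246 g(19,1)=41990
t=20: g(20,-20)=1 g(20,-18)=20 g(20,-16)=190 g(20,-14)=1139 g(20,-12)=4825 g(20,-10)=15314 g(20,-8)=37620 g(20,-6)=72675 g(20,-4)=110466 g(20,-2)=129200 g(20,0)=107236 g(20,2)=41990
t=21: g(21,-21)=1 g(21,-19)=21 g(21,-17)=210 g(21,-15)=1329 g(21,-13)=5964 g(21,-11)=20139 g(21,-9)=52934 g(21,-7)=110295 g(21,-5)=183141 g(21,-3)=239666 g(21,-1)=236436 g(21,1)=149226
t=22: g(22,-22)=1 g(22,-20)=22 g(22,-18)=231 g(22,-16)=1539 g(22,-14)=7293 g(22,-12)=26103 g(22,-10)=73073 g(22,-8)=163229 g(22,-6)=293436 g(22,-4)=422807 g(22,-2)=476102 g(22,0)=385662 g(22,2)=149226
t=23: g(23,-23)=1 g(23,-21)=23 g(23,-19)=253 g(23,-17)=1770 g(23,-15)=8832 g(23,-13)=33396 g(23,-11)=99176 g(23,-9)=236302 g(23,-7)=456665 g(23,-5)=716243 g(23,-3)=898909 g(23,-1)=861764 g(23,1)=534888
t=24: g(24,-24)=1 g(24,-22)=24 g(24,-20)=276 g(24,-18)=2023 g(24,-16)=10602 g(24,-14)=42228 g(24,-12)=132572 g(24,-10)=335478 g(24,-8)=692967 g(24,-6)=1172908 g(24,-4)=1615152 g(24,-2)=1760673 g(24,0)=1396652 g(24,2)=534888
t=25: g(25,-25)=1 g(25,-23)=25 g(25,-21)=300 g(25,-19)=2299 g(25,-17)=12625 g(25,-15)=52830 g(25,-13)=174800 g(25,-11)=468050 g(25,-9)=1028445 g(25,-7)=1865875 g(25,-5)=2788060 g(25,-3)=3375825 g(25,-1)=3157325 g(25,1)=1931540
t=26: g(26,-26)=1 g(26,-24)=26 g(26,-22)=325 g(26,-20)=2599 g(26,-18)=14924 g(26,-16)=65455 g(26,-14)=227630 g(26,-12)=642850 g(26,-10)=1496495 g(26,-8)=2894320 g(26,-6)=4653935 g(26,-4)=6163885 g(26,-2)=6533150 g(26,0)=5088865 g(26,2)=1931540
t=27: g(27,-27)=1 g(27,-25)=27 g(27,-23)=351 g(27,-21)=2924 g(27,-19)=17523 g(27,-17)=80379 g(27,-15)=293085 g(27,-13)=870480 g(27,-11)=2139345 g(27,-9)=4390815 g(27,-7)=7548255 g(27,-5)=10817820 g(27,-3)=12697035 g(27,-1)=11622015 g(27,1)=7020405
t=28: g(28,-28)=1 g(28,-26)=28 g(28,-24)=378 g(28,-22)=3275 g(28,-20)=20447 g(28,-18)=97902 g(28,-16)=373464 g(28,-14)=1163565 g(28,-12)=3009825 g(28,-10)=6530160 g(28,-8)=11939070 g(28,-6)=18366075 g(28,-4)=23514855 g(28,-2)=24319050 g(28,0)=18642420 g(28,2)=7020405
Paths never hitting 3: Σ_s g(28,s) = 115000920
Paths hitting 3: 2^28 - 115000920 = 153434536
P = 153434536/268435456 = 19179317/33554432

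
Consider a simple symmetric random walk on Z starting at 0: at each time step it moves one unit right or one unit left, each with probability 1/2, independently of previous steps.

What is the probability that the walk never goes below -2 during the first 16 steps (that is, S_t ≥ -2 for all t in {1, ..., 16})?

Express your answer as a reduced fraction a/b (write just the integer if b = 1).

Answer: 17875/32768

Derivation:
Let f(t,s) = #length-t paths at position s with S_1..S_t all ≥ -2.
f(t,s) = f(t-1,s-1) + f(t-1,s+1) for s ≥ -2; f(t,s) = 0 for s < -2.
t=0: f(0,0)=1
t=1: f(1,-1)=1 f(1,1)=1
t=2: f(2,-2)=1 f(2,0)=2 f(2,2)=1
t=3: f(3,-1)=3 f(3,1)=3 f(3,3)=1
t=4: f(4,-2)=3 f(4,0)=6 f(4,2)=4 f(4,4)=1
t=5: f(5,-1)=9 f(5,1)=10 f(5,3)=5 f(5,5)=1
t=6: f(6,-2)=9 f(6,0)=19 f(6,2)=15 f(6,4)=6 f(6,6)=1
t=7: f(7,-1)=28 f(7,1)=34 f(7,3)=21 f(7,5)=7 f(7,7)=1
t=8: f(8,-2)=28 f(8,0)=62 f(8,2)=55 f(8,4)=28 f(8,6)=8 f(8,8)=1
t=9: f(9,-1)=90 f(9,1)=117 f(9,3)=83 f(9,5)=36 f(9,7)=9 f(9,9)=1
t=10: f(10,-2)=90 f(10,0)=207 f(10,2)=200 f(10,4)=119 f(10,6)=45 f(10,8)=10 f(10,10)=1
t=11: f(11,-1)=297 f(11,1)=407 f(11,3)=319 f(11,5)=164 f(11,7)=55 f(11,9)=11 f(11,11)=1
t=12: f(12,-2)=297 f(12,0)=704 f(12,2)=726 f(12,4)=483 f(12,6)=219 f(12,8)=66 f(12,10)=12 f(12,12)=1
t=13: f(13,-1)=1001 f(13,1)=1430 f(13,3)=1209 f(13,5)=702 f(13,7)=285 f(13,9)=78 f(13,11)=13 f(13,13)=1
t=14: f(14,-2)=1001 f(14,0)=2431 f(14,2)=2639 f(14,4)=1911 f(14,6)=987 f(14,8)=363 f(14,10)=91 f(14,12)=14 f(14,14)=1
t=15: f(15,-1)=3432 f(15,1)=5070 f(15,3)=4550 f(15,5)=2898 f(15,7)=1350 f(15,9)=454 f(15,11)=105 f(15,13)=15 f(15,15)=1
t=16: f(16,-2)=3432 f(16,0)=8502 f(16,2)=9620 f(16,4)=7448 f(16,6)=4248 f(16,8)=1804 f(16,10)=559 f(16,12)=120 f(16,14)=16 f(16,16)=1
Σ_s f(16,s) = 35750
P = 35750/65536 = 17875/32768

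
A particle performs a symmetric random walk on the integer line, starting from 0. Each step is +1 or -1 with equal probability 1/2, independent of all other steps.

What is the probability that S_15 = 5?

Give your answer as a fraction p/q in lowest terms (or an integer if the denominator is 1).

Answer: 3003/32768

Derivation:
To reach position 5 after 15 steps: need 10 steps of +1 and 5 of -1.
Favorable paths: C(15,10) = 3003
Total paths: 2^15 = 32768
P = 3003/32768 = 3003/32768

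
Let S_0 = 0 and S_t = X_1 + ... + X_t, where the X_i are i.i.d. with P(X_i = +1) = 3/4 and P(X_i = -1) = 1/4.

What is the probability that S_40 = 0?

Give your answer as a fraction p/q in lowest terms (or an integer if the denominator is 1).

Answer: 120160281605393234205/302231454903657293676544

Derivation:
To be at 0 after 40 steps: need exactly 20 steps of +1 and 20 of -1.
Number of such sequences: C(40,20) = 137846528820
Each has probability (3/4)^20 · (1/4)^20 = 3486784401/1208925819614629174706176
P = 137846528820 · 3486784401/1208925819614629174706176 = 120160281605393234205/302231454903657293676544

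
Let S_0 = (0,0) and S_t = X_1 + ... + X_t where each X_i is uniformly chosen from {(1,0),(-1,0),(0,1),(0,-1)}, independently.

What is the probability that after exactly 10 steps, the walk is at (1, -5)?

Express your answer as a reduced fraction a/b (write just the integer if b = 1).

Answer: 675/131072

Derivation:
Let h be the number of horizontal steps (so 10-h are vertical). To end at (1,-5) need (h+1)/2 right-steps and ((10-h)-5)/2 up-steps.
Sum over h with 1 ≤ h ≤ 5, h ≡ 1 (mod 2), 10-h ≡ 1 (mod 2):
h=1: C(10,1)·C(1,1)·C(9,2) = 10·1·36 = 360
h=3: C(10,3)·C(3,2)·C(7,1) = 120·3·7 = 2520
h=5: C(10,5)·C(5,3)·C(5,0) = 252·10·1 = 2520
Total favorable: 5400
Total paths: 4^10 = 1048576
P = 5400/1048576 = 675/131072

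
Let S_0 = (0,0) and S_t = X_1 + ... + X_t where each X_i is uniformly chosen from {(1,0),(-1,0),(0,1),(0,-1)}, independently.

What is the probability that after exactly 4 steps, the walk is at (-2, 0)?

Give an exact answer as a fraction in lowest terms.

Answer: 1/16

Derivation:
Let h be the number of horizontal steps (so 4-h are vertical). To end at (-2,0) need (h-2)/2 right-steps and ((4-h)+0)/2 up-steps.
Sum over h with 2 ≤ h ≤ 4, h ≡ 0 (mod 2), 4-h ≡ 0 (mod 2):
h=2: C(4,2)·C(2,0)·C(2,1) = 6·1·2 = 12
h=4: C(4,4)·C(4,1)·C(0,0) = 1·4·1 = 4
Total favorable: 16
Total paths: 4^4 = 256
P = 16/256 = 1/16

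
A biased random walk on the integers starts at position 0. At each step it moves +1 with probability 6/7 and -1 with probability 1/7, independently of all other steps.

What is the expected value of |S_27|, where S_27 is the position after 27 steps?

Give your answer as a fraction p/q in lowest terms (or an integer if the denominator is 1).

S_27 takes values m ≡ 1 (mod 2) with |m| ≤ 27; P(S_27=m) = C(27,(27+m)/2) · (6/7)^((27+m)/2) · (1/7)^((27-m)/2).
Distribution: P(S=-27)=1/65712362363534280139543, P(S=-25)=162/65712362363534280139543, P(S=-23)=12636/65712362363534280139543, P(S=-21)=631800/65712362363534280139543, P(S=-19)=22744800/65712362363534280139543, P(S=-17)=627756480/65712362363534280139543, P(S=-15)=13810642560/65712362363534280139543, P(S=-13)=248591566080/65712362363534280139543, P(S=-11)=3728873491200/65712362363534280139543, P(S=-9)=47232397555200/65712362363534280139543, P(S=-7)=510109893596160/65712362363534280139543, P(S=-5)=4730109922437120/65712362363534280139543, P(S=-3)=37840879379496960/65712362363534280139543, P(S=-1)=261975318781132800/65712362363534280139543, P(S=1)=1571851912686796800/65712362363534280139543, P(S=3)=8173629945971343360/65712362363534280139543, P(S=5)=36781334756871045120/65712362363534280139543, P(S=7)=142798123173734645760/65712362363534280139543, P(S=9)=475993743912448819200/65712362363534280139543, P(S=11)=1352824324803801907200/65712362363534280139543, P(S=13)=3246778379529124577280/65712362363534280139543, P(S=15)=6493556759058249154560/65712362363534280139543, P(S=17)=10625820151186225889280/65712362363534280139543, P(S=19)=13859765414590729420800/65712362363534280139543, P(S=21)=13859765414590729420800/65712362363534280139543, P(S=23)=9979031098505325182976/65712362363534280139543, P(S=25)=4605706660848611622912/65712362363534280139543, P(S=27)=1023490369077469249536/65712362363534280139543
E[|S_27|] = Σ_m |m|·P(S_27=m) = 25863482693063606391225/1341068619663964900807

Answer: 25863482693063606391225/1341068619663964900807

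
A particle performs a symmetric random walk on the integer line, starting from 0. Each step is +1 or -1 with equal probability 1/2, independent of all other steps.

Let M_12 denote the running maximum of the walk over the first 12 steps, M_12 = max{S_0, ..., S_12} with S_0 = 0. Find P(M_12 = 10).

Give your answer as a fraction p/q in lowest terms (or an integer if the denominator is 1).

Let M_12 = max(S_0,...,S_12). Use the reflection principle: for j ≥ 1, #{paths with M_12 ≥ j} = #{S_12 ≥ j} + #{S_12 ≥ j+1}.
By reflection, #{M_12 ≥ 10} = #{S_12 ≥ 10} + #{S_12 ≥ 11} = 13 + 1 = 14.
#{M_12 ≥ 11} = #{S_12 ≥ 11} + #{S_12 ≥ 12} = 1 + 1 = 2.
#{M_12 = 10} = 14 - 2 = 12.
P(M_12 = 10) = 12/4096 = 3/1024

Answer: 3/1024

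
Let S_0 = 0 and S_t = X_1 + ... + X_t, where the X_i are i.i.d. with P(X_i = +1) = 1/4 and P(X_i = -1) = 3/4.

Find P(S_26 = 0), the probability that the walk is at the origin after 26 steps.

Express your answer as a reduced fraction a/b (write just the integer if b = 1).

To be at 0 after 26 steps: need exactly 13 steps of +1 and 13 of -1.
Number of such sequences: C(26,13) = 10400600
Each has probability (1/4)^13 · (3/4)^13 = 1594323/4503599627370496
P = 10400600 · 1594323/4503599627370496 = 2072739474225/562949953421312

Answer: 2072739474225/562949953421312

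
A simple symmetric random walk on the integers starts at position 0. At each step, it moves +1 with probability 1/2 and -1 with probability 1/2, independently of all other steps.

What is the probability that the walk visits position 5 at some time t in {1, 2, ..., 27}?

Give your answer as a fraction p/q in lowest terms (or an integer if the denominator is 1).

Answer: 46295513/134217728

Derivation:
Count via complement. Let g(t,s) = #length-t paths at position s with S_1..S_t all ≠ 5.
g(t,s) = g(t-1,s-1) + g(t-1,s+1) for s ≠ 5; g(t,5) = 0.
t=0: g(0,0)=1
t=1: g(1,-1)=1 g(1,1)=1
t=2: g(2,-2)=1 g(2,0)=2 g(2,2)=1
t=3: g(3,-3)=1 g(3,-1)=3 g(3,1)=3 g(3,3)=1
t=4: g(4,-4)=1 g(4,-2)=4 g(4,0)=6 g(4,2)=4 g(4,4)=1
t=5: g(5,-5)=1 g(5,-3)=5 g(5,-1)=10 g(5,1)=10 g(5,3)=5
t=6: g(6,-6)=1 g(6,-4)=6 g(6,-2)=15 g(6,0)=20 g(6,2)=15 g(6,4)=5
t=7: g(7,-7)=1 g(7,-5)=7 g(7,-3)=21 g(7,-1)=35 g(7,1)=35 g(7,3)=20
t=8: g(8,-8)=1 g(8,-6)=8 g(8,-4)=28 g(8,-2)=56 g(8,0)=70 g(8,2)=55 g(8,4)=20
t=9: g(9,-9)=1 g(9,-7)=9 g(9,-5)=36 g(9,-3)=84 g(9,-1)=126 g(9,1)=125 g(9,3)=75
t=10: g(10,-10)=1 g(10,-8)=10 g(10,-6)=45 g(10,-4)=120 g(10,-2)=210 g(10,0)=251 g(10,2)=200 g(10,4)=75
t=11: g(11,-11)=1 g(11,-9)=11 g(11,-7)=55 g(11,-5)=165 g(11,-3)=330 g(11,-1)=461 g(11,1)=451 g(11,3)=275
t=12: g(12,-12)=1 g(12,-10)=12 g(12,-8)=66 g(12,-6)=220 g(12,-4)=495 g(12,-2)=791 g(12,0)=912 g(12,2)=726 g(12,4)=275
t=13: g(13,-13)=1 g(13,-11)=13 g(13,-9)=78 g(13,-7)=286 g(13,-5)=715 g(13,-3)=1286 g(13,-1)=1703 g(13,1)=1638 g(13,3)=1001
t=14: g(14,-14)=1 g(14,-12)=14 g(14,-10)=91 g(14,-8)=364 g(14,-6)=1001 g(14,-4)=2001 g(14,-2)=2989 g(14,0)=3341 g(14,2)=2639 g(14,4)=1001
t=15: g(15,-15)=1 g(15,-13)=15 g(15,-11)=105 g(15,-9)=455 g(15,-7)=1365 g(15,-5)=3002 g(15,-3)=4990 g(15,-1)=6330 g(15,1)=5980 g(15,3)=3640
t=16: g(16,-16)=1 g(16,-14)=16 g(16,-12)=120 g(16,-10)=560 g(16,-8)=1820 g(16,-6)=4367 g(16,-4)=7992 g(16,-2)=11320 g(16,0)=12310 g(16,2)=9620 g(16,4)=3640
t=17: g(17,-17)=1 g(17,-15)=17 g(17,-13)=136 g(17,-11)=680 g(17,-9)=2380 g(17,-7)=6187 g(17,-5)=12359 g(17,-3)=19312 g(17,-1)=23630 g(17,1)=21930 g(17,3)=13260
t=18: g(18,-18)=1 g(18,-16)=18 g(18,-14)=153 g(18,-12)=816 g(18,-10)=3060 g(18,-8)=8567 g(18,-6)=18546 g(18,-4)=31671 g(18,-2)=42942 g(18,0)=45560 g(18,2)=35190 g(18,4)=13260
t=19: g(19,-19)=1 g(19,-17)=19 g(19,-15)=171 g(19,-13)=969 g(19,-11)=3876 g(19,-9)=11627 g(19,-7)=27113 g(19,-5)=50217 g(19,-3)=74613 g(19,-1)=88502 g(19,1)=80750 g(19,3)=48450
t=20: g(20,-20)=1 g(20,-18)=20 g(20,-16)=190 g(20,-14)=1140 g(20,-12)=4845 g(20,-10)=15503 g(20,-8)=38740 g(20,-6)=77330 g(20,-4)=124830 g(20,-2)=163115 g(20,0)=169252 g(20,2)=129200 g(20,4)=48450
t=21: g(21,-21)=1 g(21,-19)=21 g(21,-17)=210 g(21,-15)=1330 g(21,-13)=5985 g(21,-11)=20348 g(21,-9)=54243 g(21,-7)=116070 g(21,-5)=202160 g(21,-3)=287945 g(21,-1)=332367 g(21,1)=298452 g(21,3)=177650
t=22: g(22,-22)=1 g(22,-20)=22 g(22,-18)=231 g(22,-16)=1540 g(22,-14)=7315 g(22,-12)=26333 g(22,-10)=74591 g(22,-8)=170313 g(22,-6)=318230 g(22,-4)=490105 g(22,-2)=620312 g(22,0)=630819 g(22,2)=476102 g(22,4)=177650
t=23: g(23,-23)=1 g(23,-21)=23 g(23,-19)=253 g(23,-17)=1771 g(23,-15)=8855 g(23,-13)=33648 g(23,-11)=100924 g(23,-9)=244904 g(23,-7)=488543 g(23,-5)=808335 g(23,-3)=1110417 g(23,-1)=1251131 g(23,1)=1106921 g(23,3)=653752
t=24: g(24,-24)=1 g(24,-22)=24 g(24,-20)=276 g(24,-18)=2024 g(24,-16)=10626 g(24,-14)=42503 g(24,-12)=134572 g(24,-10)=345828 g(24,-8)=733447 g(24,-6)=1296878 g(24,-4)=1918752 g(24,-2)=2361548 g(24,0)=2358052 g(24,2)=1760673 g(24,4)=653752
t=25: g(25,-25)=1 g(25,-23)=25 g(25,-21)=300 g(25,-19)=2300 g(25,-17)=12650 g(25,-15)=53129 g(25,-13)=177075 g(25,-11)=480400 g(25,-9)=1079275 g(25,-7)=2030325 g(25,-5)=3215630 g(25,-3)=4280300 g(25,-1)=4719600 g(25,1)=4118725 g(25,3)=2414425
t=26: g(26,-26)=1 g(26,-24)=26 g(26,-22)=325 g(26,-20)=2600 g(26,-18)=14950 g(26,-16)=65779 g(26,-14)=230204 g(26,-12)=657475 g(26,-10)=1559675 g(26,-8)=3109600 g(26,-6)=5245955 g(26,-4)=7495930 g(26,-2)=8999900 g(26,0)=8838325 g(26,2)=6533150 g(26,4)=2414425
t=27: g(27,-27)=1 g(27,-25)=27 g(27,-23)=351 g(27,-21)=2925 g(27,-19)=17550 g(27,-17)=80729 g(27,-15)=295983 g(27,-13)=887679 g(27,-11)=2217150 g(27,-9)=4669275 g(27,-7)=8355555 g(27,-5)=12741885 g(27,-3)=16495830 g(27,-1)=17838225 g(27,1)=15371475 g(27,3)=8947575
Paths never hitting 5: Σ_s g(27,s) = 87922215
Paths hitting 5: 2^27 - 87922215 = 46295513
P = 46295513/134217728 = 46295513/134217728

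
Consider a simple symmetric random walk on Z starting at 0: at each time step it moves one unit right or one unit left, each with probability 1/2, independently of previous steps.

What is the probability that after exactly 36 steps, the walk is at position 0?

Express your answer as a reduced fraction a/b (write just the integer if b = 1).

To return to 0 after 36 steps: need exactly 18 steps of +1 and 18 of -1.
Favorable paths: C(36,18) = 9075135300
Total paths: 2^36 = 68719476736
P = 9075135300/68719476736 = 2268783825/17179869184

Answer: 2268783825/17179869184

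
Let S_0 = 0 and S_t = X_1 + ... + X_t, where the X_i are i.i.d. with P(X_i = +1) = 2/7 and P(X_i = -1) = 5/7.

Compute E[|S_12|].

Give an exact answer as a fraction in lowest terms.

S_12 takes values m ≡ 0 (mod 2) with |m| ≤ 12; P(S_12=m) = C(12,(12+m)/2) · (2/7)^((12+m)/2) · (5/7)^((12-m)/2).
Distribution: P(S=-12)=244140625/13841287201, P(S=-10)=1171875000/13841287201, P(S=-8)=2578125000/13841287201, P(S=-6)=3437500000/13841287201, P(S=-4)=3093750000/13841287201, P(S=-2)=1980000000/13841287201, P(S=0)=132000000/1977326743, P(S=2)=316800000/13841287201, P(S=4)=79200000/13841287201, P(S=6)=14080000/13841287201, P(S=8)=1689600/13841287201, P(S=10)=122880/13841287201, P(S=12)=4096/13841287201
E[|S_12|] = Σ_m |m|·P(S_12=m) = 10469016036/1977326743

Answer: 10469016036/1977326743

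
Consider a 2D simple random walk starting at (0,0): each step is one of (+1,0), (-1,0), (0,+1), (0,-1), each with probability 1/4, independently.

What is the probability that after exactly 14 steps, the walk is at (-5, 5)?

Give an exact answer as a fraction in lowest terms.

Answer: 39039/33554432

Derivation:
Let h be the number of horizontal steps (so 14-h are vertical). To end at (-5,5) need (h-5)/2 right-steps and ((14-h)+5)/2 up-steps.
Sum over h with 5 ≤ h ≤ 9, h ≡ 1 (mod 2), 14-h ≡ 1 (mod 2):
h=5: C(14,5)·C(5,0)·C(9,7) = 2002·1·36 = 72072
h=7: C(14,7)·C(7,1)·C(7,6) = 3432·7·7 = 168168
h=9: C(14,9)·C(9,2)·C(5,5) = 2002·36·1 = 72072
Total favorable: 312312
Total paths: 4^14 = 268435456
P = 312312/268435456 = 39039/33554432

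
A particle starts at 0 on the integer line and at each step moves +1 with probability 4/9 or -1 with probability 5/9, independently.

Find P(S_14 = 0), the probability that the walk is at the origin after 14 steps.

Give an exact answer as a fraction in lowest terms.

Answer: 1464320000000/7625597484987

Derivation:
To be at 0 after 14 steps: need exactly 7 steps of +1 and 7 of -1.
Number of such sequences: C(14,7) = 3432
Each has probability (4/9)^7 · (5/9)^7 = 1280000000/22876792454961
P = 3432 · 1280000000/22876792454961 = 1464320000000/7625597484987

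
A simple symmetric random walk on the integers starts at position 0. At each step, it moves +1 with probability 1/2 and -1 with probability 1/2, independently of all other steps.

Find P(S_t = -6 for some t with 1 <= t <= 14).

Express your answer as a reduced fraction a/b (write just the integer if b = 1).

Count via complement. Let g(t,s) = #length-t paths at position s with S_1..S_t all ≠ -6.
g(t,s) = g(t-1,s-1) + g(t-1,s+1) for s ≠ -6; g(t,-6) = 0.
t=0: g(0,0)=1
t=1: g(1,-1)=1 g(1,1)=1
t=2: g(2,-2)=1 g(2,0)=2 g(2,2)=1
t=3: g(3,-3)=1 g(3,-1)=3 g(3,1)=3 g(3,3)=1
t=4: g(4,-4)=1 g(4,-2)=4 g(4,0)=6 g(4,2)=4 g(4,4)=1
t=5: g(5,-5)=1 g(5,-3)=5 g(5,-1)=10 g(5,1)=10 g(5,3)=5 g(5,5)=1
t=6: g(6,-4)=6 g(6,-2)=15 g(6,0)=20 g(6,2)=15 g(6,4)=6 g(6,6)=1
t=7: g(7,-5)=6 g(7,-3)=21 g(7,-1)=35 g(7,1)=35 g(7,3)=21 g(7,5)=7 g(7,7)=1
t=8: g(8,-4)=27 g(8,-2)=56 g(8,0)=70 g(8,2)=56 g(8,4)=28 g(8,6)=8 g(8,8)=1
t=9: g(9,-5)=27 g(9,-3)=83 g(9,-1)=126 g(9,1)=126 g(9,3)=84 g(9,5)=36 g(9,7)=9 g(9,9)=1
t=10: g(10,-4)=110 g(10,-2)=209 g(10,0)=252 g(10,2)=210 g(10,4)=120 g(10,6)=45 g(10,8)=10 g(10,10)=1
t=11: g(11,-5)=110 g(11,-3)=319 g(11,-1)=461 g(11,1)=462 g(11,3)=330 g(11,5)=165 g(11,7)=55 g(11,9)=11 g(11,11)=1
t=12: g(12,-4)=429 g(12,-2)=780 g(12,0)=923 g(12,2)=792 g(12,4)=495 g(12,6)=220 g(12,8)=66 g(12,10)=12 g(12,12)=1
t=13: g(13,-5)=429 g(13,-3)=1209 g(13,-1)=1703 g(13,1)=1715 g(13,3)=1287 g(13,5)=715 g(13,7)=286 g(13,9)=78 g(13,11)=13 g(13,13)=1
t=14: g(14,-4)=1638 g(14,-2)=2912 g(14,0)=3418 g(14,2)=3002 g(14,4)=2002 g(14,6)=1001 g(14,8)=364 g(14,10)=91 g(14,12)=14 g(14,14)=1
Paths never hitting -6: Σ_s g(14,s) = 14443
Paths hitting -6: 2^14 - 14443 = 1941
P = 1941/16384 = 1941/16384

Answer: 1941/16384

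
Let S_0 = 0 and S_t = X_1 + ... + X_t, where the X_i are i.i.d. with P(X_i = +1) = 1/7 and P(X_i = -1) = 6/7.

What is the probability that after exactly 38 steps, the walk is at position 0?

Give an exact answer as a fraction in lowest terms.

To be at 0 after 38 steps: need exactly 19 steps of +1 and 19 of -1.
Number of such sequences: C(38,19) = 35345263800
Each has probability (1/7)^19 · (6/7)^19 = 609359740010496/129934811447123020117172145698449
P = 35345263800 · 609359740010496/129934811447123020117172145698449 = 3076854394252913698406400/18562115921017574302453163671207

Answer: 3076854394252913698406400/18562115921017574302453163671207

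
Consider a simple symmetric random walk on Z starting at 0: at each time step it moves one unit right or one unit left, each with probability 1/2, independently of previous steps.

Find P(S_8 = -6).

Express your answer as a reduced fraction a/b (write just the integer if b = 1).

Answer: 1/32

Derivation:
To reach position -6 after 8 steps: need 1 step of +1 and 7 of -1.
Favorable paths: C(8,1) = 8
Total paths: 2^8 = 256
P = 8/256 = 1/32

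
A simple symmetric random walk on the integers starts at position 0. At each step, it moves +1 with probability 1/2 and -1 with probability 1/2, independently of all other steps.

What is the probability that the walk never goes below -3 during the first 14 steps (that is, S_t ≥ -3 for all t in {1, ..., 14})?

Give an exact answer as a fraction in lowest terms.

Let f(t,s) = #length-t paths at position s with S_1..S_t all ≥ -3.
f(t,s) = f(t-1,s-1) + f(t-1,s+1) for s ≥ -3; f(t,s) = 0 for s < -3.
t=0: f(0,0)=1
t=1: f(1,-1)=1 f(1,1)=1
t=2: f(2,-2)=1 f(2,0)=2 f(2,2)=1
t=3: f(3,-3)=1 f(3,-1)=3 f(3,1)=3 f(3,3)=1
t=4: f(4,-2)=4 f(4,0)=6 f(4,2)=4 f(4,4)=1
t=5: f(5,-3)=4 f(5,-1)=10 f(5,1)=10 f(5,3)=5 f(5,5)=1
t=6: f(6,-2)=14 f(6,0)=20 f(6,2)=15 f(6,4)=6 f(6,6)=1
t=7: f(7,-3)=14 f(7,-1)=34 f(7,1)=35 f(7,3)=21 f(7,5)=7 f(7,7)=1
t=8: f(8,-2)=48 f(8,0)=69 f(8,2)=56 f(8,4)=28 f(8,6)=8 f(8,8)=1
t=9: f(9,-3)=48 f(9,-1)=117 f(9,1)=125 f(9,3)=84 f(9,5)=36 f(9,7)=9 f(9,9)=1
t=10: f(10,-2)=165 f(10,0)=242 f(10,2)=209 f(10,4)=120 f(10,6)=45 f(10,8)=10 f(10,10)=1
t=11: f(11,-3)=165 f(11,-1)=407 f(11,1)=451 f(11,3)=329 f(11,5)=165 f(11,7)=55 f(11,9)=11 f(11,11)=1
t=12: f(12,-2)=572 f(12,0)=858 f(12,2)=780 f(12,4)=494 f(12,6)=220 f(12,8)=66 f(12,10)=12 f(12,12)=1
t=13: f(13,-3)=572 f(13,-1)=1430 f(13,1)=1638 f(13,3)=1274 f(13,5)=714 f(13,7)=286 f(13,9)=78 f(13,11)=13 f(13,13)=1
t=14: f(14,-2)=2002 f(14,0)=3068 f(14,2)=2912 f(14,4)=1988 f(14,6)=1000 f(14,8)=364 f(14,10)=91 f(14,12)=14 f(14,14)=1
Σ_s f(14,s) = 11440
P = 11440/16384 = 715/1024

Answer: 715/1024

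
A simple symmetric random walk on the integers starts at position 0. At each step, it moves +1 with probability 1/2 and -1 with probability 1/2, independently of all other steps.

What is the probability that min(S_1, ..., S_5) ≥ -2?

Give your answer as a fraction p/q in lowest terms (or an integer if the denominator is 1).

Answer: 25/32

Derivation:
Let f(t,s) = #length-t paths at position s with S_1..S_t all ≥ -2.
f(t,s) = f(t-1,s-1) + f(t-1,s+1) for s ≥ -2; f(t,s) = 0 for s < -2.
t=0: f(0,0)=1
t=1: f(1,-1)=1 f(1,1)=1
t=2: f(2,-2)=1 f(2,0)=2 f(2,2)=1
t=3: f(3,-1)=3 f(3,1)=3 f(3,3)=1
t=4: f(4,-2)=3 f(4,0)=6 f(4,2)=4 f(4,4)=1
t=5: f(5,-1)=9 f(5,1)=10 f(5,3)=5 f(5,5)=1
Σ_s f(5,s) = 25
P = 25/32 = 25/32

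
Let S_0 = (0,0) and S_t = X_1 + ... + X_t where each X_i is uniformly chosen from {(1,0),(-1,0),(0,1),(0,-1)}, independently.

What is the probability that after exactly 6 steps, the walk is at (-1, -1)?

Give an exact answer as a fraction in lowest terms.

Let h be the number of horizontal steps (so 6-h are vertical). To end at (-1,-1) need (h-1)/2 right-steps and ((6-h)-1)/2 up-steps.
Sum over h with 1 ≤ h ≤ 5, h ≡ 1 (mod 2), 6-h ≡ 1 (mod 2):
h=1: C(6,1)·C(1,0)·C(5,2) = 6·1·10 = 60
h=3: C(6,3)·C(3,1)·C(3,1) = 20·3·3 = 180
h=5: C(6,5)·C(5,2)·C(1,0) = 6·10·1 = 60
Total favorable: 300
Total paths: 4^6 = 4096
P = 300/4096 = 75/1024

Answer: 75/1024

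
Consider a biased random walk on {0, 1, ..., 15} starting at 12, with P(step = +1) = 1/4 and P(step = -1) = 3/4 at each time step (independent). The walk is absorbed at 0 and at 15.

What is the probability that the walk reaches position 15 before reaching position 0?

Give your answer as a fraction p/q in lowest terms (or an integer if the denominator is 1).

Answer: 20440/551881

Derivation:
Biased walk: p = 1/4, q = 3/4, r = q/p = 3
Gambler's ruin: P(hit 15 before 0 | start at 12) = (1 - r^a)/(1 - r^N)
r^12 = 531441; r^15 = 14348907
P = (1 - 531441) / (1 - 14348907) = -531440 / -14348906 = 20440/551881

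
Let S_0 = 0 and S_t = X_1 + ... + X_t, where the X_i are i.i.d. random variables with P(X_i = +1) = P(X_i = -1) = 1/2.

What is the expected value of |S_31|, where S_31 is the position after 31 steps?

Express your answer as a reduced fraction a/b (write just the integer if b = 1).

Answer: 300540195/67108864

Derivation:
S_31 takes values m ≡ 1 (mod 2) with |m| ≤ 31; P(S_31=m) = C(31,(31+m)/2)/2^31.
Total paths: 2^31 = 2147483648
Distribution: P(S=-31)=1/2147483648, P(S=-29)=31/2147483648, P(S=-27)=465/2147483648, P(S=-25)=4495/2147483648, P(S=-23)=31465/2147483648, P(S=-21)=169911/2147483648, P(S=-19)=736281/2147483648, P(S=-17)=2629575/2147483648, P(S=-15)=7888725/2147483648, P(S=-13)=20160075/2147483648, P(S=-11)=44352165/2147483648, P(S=-9)=84672315/2147483648, P(S=-7)=141120525/2147483648, P(S=-5)=206253075/2147483648, P(S=-3)=265182525/2147483648, P(S=-1)=300540195/2147483648, P(S=1)=300540195/2147483648, P(S=3)=265182525/2147483648, P(S=5)=206253075/2147483648, P(S=7)=141120525/2147483648, P(S=9)=84672315/2147483648, P(S=11)=44352165/2147483648, P(S=13)=20160075/2147483648, P(S=15)=7888725/2147483648, P(S=17)=2629575/2147483648, P(S=19)=736281/2147483648, P(S=21)=169911/2147483648, P(S=23)=31465/2147483648, P(S=25)=4495/2147483648, P(S=27)=465/2147483648, P(S=29)=31/2147483648, P(S=31)=1/2147483648
E[|S_31|] = Σ_m |m|·P(S_31=m) = 9617286240/2147483648 = 300540195/67108864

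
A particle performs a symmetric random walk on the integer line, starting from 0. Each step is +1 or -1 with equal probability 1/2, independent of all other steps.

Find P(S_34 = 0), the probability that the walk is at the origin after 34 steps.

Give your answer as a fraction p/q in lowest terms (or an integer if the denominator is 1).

Answer: 583401555/4294967296

Derivation:
To return to 0 after 34 steps: need exactly 17 steps of +1 and 17 of -1.
Favorable paths: C(34,17) = 2333606220
Total paths: 2^34 = 17179869184
P = 2333606220/17179869184 = 583401555/4294967296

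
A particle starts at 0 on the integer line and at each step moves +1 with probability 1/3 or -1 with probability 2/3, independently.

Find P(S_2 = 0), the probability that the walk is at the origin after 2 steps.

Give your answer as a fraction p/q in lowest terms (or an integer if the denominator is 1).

To be at 0 after 2 steps: need exactly 1 step of +1 and 1 of -1.
Number of such sequences: C(2,1) = 2
Each has probability (1/3)^1 · (2/3)^1 = 2/9
P = 2 · 2/9 = 4/9

Answer: 4/9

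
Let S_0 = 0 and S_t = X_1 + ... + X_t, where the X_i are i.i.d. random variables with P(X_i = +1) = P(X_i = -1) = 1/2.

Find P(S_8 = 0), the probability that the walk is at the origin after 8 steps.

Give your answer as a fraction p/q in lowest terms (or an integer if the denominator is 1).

Answer: 35/128

Derivation:
To return to 0 after 8 steps: need exactly 4 steps of +1 and 4 of -1.
Favorable paths: C(8,4) = 70
Total paths: 2^8 = 256
P = 70/256 = 35/128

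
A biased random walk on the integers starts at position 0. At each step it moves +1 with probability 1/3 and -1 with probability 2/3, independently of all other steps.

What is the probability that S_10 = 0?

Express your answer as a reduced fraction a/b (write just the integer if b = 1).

To be at 0 after 10 steps: need exactly 5 steps of +1 and 5 of -1.
Number of such sequences: C(10,5) = 252
Each has probability (1/3)^5 · (2/3)^5 = 32/59049
P = 252 · 32/59049 = 896/6561

Answer: 896/6561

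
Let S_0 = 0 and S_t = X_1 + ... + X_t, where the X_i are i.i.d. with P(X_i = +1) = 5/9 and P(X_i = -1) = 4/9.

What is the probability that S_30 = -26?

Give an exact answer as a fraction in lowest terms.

To reach position -26 after 30 steps: need 2 steps of +1 and 28 steps of -1.
Number of such sequences: C(30,2) = 435
Each has probability (5/9)^2 · (4/9)^28 = 1801439850948198400/42391158275216203514294433201
P = 435 · 1801439850948198400/42391158275216203514294433201 = 261208778387488768000/14130386091738734504764811067

Answer: 261208778387488768000/14130386091738734504764811067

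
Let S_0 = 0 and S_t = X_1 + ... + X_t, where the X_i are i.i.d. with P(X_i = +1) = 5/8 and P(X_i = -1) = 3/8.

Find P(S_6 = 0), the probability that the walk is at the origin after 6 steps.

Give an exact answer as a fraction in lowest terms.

Answer: 16875/65536

Derivation:
To be at 0 after 6 steps: need exactly 3 steps of +1 and 3 of -1.
Number of such sequences: C(6,3) = 20
Each has probability (5/8)^3 · (3/8)^3 = 3375/262144
P = 20 · 3375/262144 = 16875/65536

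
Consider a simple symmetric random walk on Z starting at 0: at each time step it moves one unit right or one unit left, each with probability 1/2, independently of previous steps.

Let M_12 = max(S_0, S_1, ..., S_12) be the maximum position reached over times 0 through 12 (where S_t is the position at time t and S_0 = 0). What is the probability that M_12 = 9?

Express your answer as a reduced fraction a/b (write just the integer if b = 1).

Answer: 3/1024

Derivation:
Let M_12 = max(S_0,...,S_12). Use the reflection principle: for j ≥ 1, #{paths with M_12 ≥ j} = #{S_12 ≥ j} + #{S_12 ≥ j+1}.
By reflection, #{M_12 ≥ 9} = #{S_12 ≥ 9} + #{S_12 ≥ 10} = 13 + 13 = 26.
#{M_12 ≥ 10} = #{S_12 ≥ 10} + #{S_12 ≥ 11} = 13 + 1 = 14.
#{M_12 = 9} = 26 - 14 = 12.
P(M_12 = 9) = 12/4096 = 3/1024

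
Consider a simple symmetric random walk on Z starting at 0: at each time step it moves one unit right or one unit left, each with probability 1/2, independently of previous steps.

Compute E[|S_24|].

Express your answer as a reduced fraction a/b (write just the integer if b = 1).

Answer: 2028117/524288

Derivation:
S_24 takes values m ≡ 0 (mod 2) with |m| ≤ 24; P(S_24=m) = C(24,(24+m)/2)/2^24.
Total paths: 2^24 = 16777216
Distribution: P(S=-24)=1/16777216, P(S=-22)=24/16777216, P(S=-20)=276/16777216, P(S=-18)=2024/16777216, P(S=-16)=10626/16777216, P(S=-14)=42504/16777216, P(S=-12)=134596/16777216, P(S=-10)=346104/16777216, P(S=-8)=735471/16777216, P(S=-6)=1307504/16777216, P(S=-4)=1961256/16777216, P(S=-2)=2496144/16777216, P(S=0)=2704156/16777216, P(S=2)=2496144/16777216, P(S=4)=1961256/16777216, P(S=6)=1307504/16777216, P(S=8)=735471/16777216, P(S=10)=346104/16777216, P(S=12)=134596/16777216, P(S=14)=42504/16777216, P(S=16)=10626/16777216, P(S=18)=2024/16777216, P(S=20)=276/16777216, P(S=22)=24/16777216, P(S=24)=1/16777216
E[|S_24|] = Σ_m |m|·P(S_24=m) = 64899744/16777216 = 2028117/524288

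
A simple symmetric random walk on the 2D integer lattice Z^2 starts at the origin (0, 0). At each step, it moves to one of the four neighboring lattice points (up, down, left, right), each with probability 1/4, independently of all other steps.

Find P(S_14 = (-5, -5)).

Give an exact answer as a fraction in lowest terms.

Let h be the number of horizontal steps (so 14-h are vertical). To end at (-5,-5) need (h-5)/2 right-steps and ((14-h)-5)/2 up-steps.
Sum over h with 5 ≤ h ≤ 9, h ≡ 1 (mod 2), 14-h ≡ 1 (mod 2):
h=5: C(14,5)·C(5,0)·C(9,2) = 2002·1·36 = 72072
h=7: C(14,7)·C(7,1)·C(7,1) = 3432·7·7 = 168168
h=9: C(14,9)·C(9,2)·C(5,0) = 2002·36·1 = 72072
Total favorable: 312312
Total paths: 4^14 = 268435456
P = 312312/268435456 = 39039/33554432

Answer: 39039/33554432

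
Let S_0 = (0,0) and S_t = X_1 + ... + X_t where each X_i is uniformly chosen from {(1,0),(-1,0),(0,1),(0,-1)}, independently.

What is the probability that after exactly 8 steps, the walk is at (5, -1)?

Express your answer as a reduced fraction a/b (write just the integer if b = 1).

Let h be the number of horizontal steps (so 8-h are vertical). To end at (5,-1) need (h+5)/2 right-steps and ((8-h)-1)/2 up-steps.
Sum over h with 5 ≤ h ≤ 7, h ≡ 1 (mod 2), 8-h ≡ 1 (mod 2):
h=5: C(8,5)·C(5,5)·C(3,1) = 56·1·3 = 168
h=7: C(8,7)·C(7,6)·C(1,0) = 8·7·1 = 56
Total favorable: 224
Total paths: 4^8 = 65536
P = 224/65536 = 7/2048

Answer: 7/2048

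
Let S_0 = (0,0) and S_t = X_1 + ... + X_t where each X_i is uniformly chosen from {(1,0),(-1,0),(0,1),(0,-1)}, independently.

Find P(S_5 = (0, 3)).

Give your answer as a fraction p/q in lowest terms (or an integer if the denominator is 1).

Answer: 25/1024

Derivation:
Let h be the number of horizontal steps (so 5-h are vertical). To end at (0,3) need (h+0)/2 right-steps and ((5-h)+3)/2 up-steps.
Sum over h with 0 ≤ h ≤ 2, h ≡ 0 (mod 2), 5-h ≡ 1 (mod 2):
h=0: C(5,0)·C(0,0)·C(5,4) = 1·1·5 = 5
h=2: C(5,2)·C(2,1)·C(3,3) = 10·2·1 = 20
Total favorable: 25
Total paths: 4^5 = 1024
P = 25/1024 = 25/1024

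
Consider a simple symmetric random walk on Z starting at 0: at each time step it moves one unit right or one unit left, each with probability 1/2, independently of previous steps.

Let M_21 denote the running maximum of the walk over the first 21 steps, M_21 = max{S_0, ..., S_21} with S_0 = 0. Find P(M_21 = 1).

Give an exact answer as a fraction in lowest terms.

Answer: 88179/524288

Derivation:
Let M_21 = max(S_0,...,S_21). Use the reflection principle: for j ≥ 1, #{paths with M_21 ≥ j} = #{S_21 ≥ j} + #{S_21 ≥ j+1}.
By reflection, #{M_21 ≥ 1} = #{S_21 ≥ 1} + #{S_21 ≥ 2} = 1048576 + 695860 = 1744436.
#{M_21 ≥ 2} = #{S_21 ≥ 2} + #{S_21 ≥ 3} = 695860 + 695860 = 1391720.
#{M_21 = 1} = 1744436 - 1391720 = 352716.
P(M_21 = 1) = 352716/2097152 = 88179/524288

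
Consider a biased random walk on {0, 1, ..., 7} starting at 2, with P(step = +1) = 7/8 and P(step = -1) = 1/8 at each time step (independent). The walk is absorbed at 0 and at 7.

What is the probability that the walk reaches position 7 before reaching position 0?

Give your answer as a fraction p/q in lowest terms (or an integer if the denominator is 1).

Biased walk: p = 7/8, q = 1/8, r = q/p = 1/7
Gambler's ruin: P(hit 7 before 0 | start at 2) = (1 - r^a)/(1 - r^N)
r^2 = 1/49; r^7 = 1/823543
P = (1 - 1/49) / (1 - 1/823543) = 48/49 / 823542/823543 = 134456/137257

Answer: 134456/137257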